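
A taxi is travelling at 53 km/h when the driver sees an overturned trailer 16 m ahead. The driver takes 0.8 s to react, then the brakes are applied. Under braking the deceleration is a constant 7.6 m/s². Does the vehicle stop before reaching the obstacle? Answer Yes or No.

No

53 km/h ÷ 3.6 = 14.7222 m/s.
Reaction distance = 14.7222 × 0.8 = 11.778 m.
Braking distance = v²/(2a) = 216.743 / 15.200 = 14.259 m.
Total stopping distance = 11.778 + 14.259 = 26.037 m, vs 16 m available — it cannot stop in time and overshoots by 26.037 − 16 = 10.037 m.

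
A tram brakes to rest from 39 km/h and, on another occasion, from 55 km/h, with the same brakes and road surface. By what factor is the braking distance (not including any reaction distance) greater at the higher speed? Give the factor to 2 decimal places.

Factor ≈ 1.99

Braking distance d = v²/(2a), so with a fixed, d ∝ v².
Factor = (55/39)² = 1.4103² = 1.9889.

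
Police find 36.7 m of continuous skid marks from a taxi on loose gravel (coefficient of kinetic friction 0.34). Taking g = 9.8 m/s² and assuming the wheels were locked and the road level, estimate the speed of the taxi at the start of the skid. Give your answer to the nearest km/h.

Initial speed ≈ 56 km/h

Deceleration a = μg = 0.34 × 9.8 = 3.332 m/s².
v = √(2a·d) = √(2 × 3.332 × 36.7) = √244.569 = 15.6387 m/s.
= 15.6387 × 3.6 = 56.299 km/h.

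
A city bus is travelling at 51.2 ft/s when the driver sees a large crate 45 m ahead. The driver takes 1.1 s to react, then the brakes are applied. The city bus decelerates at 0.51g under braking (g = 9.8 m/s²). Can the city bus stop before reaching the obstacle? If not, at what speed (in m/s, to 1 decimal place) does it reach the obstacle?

51.2 ft/s × 0.3048 = 15.6058 m/s.
a = 0.51 × 9.8 = 4.998 m/s².
Reaction distance = 15.6058 × 1.1 = 17.166 m.
Braking distance = v²/(2a) = 243.541 / 9.996 = 24.364 m.
Total stopping distance = 17.166 + 24.364 = 41.530 m, vs 45 m available — it stops with 45 − 41.530 = 3.470 m to spare.

Yes — it stops about 3.5 m short of the obstacle, so it never reaches it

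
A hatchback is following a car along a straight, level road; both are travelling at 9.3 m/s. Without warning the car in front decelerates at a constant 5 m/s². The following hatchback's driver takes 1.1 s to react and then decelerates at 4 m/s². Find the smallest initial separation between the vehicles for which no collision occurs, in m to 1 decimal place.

Leader travels v²/(2a_L) = 86.490 / 10.000 = 8.649 m before stopping.
Follower covers v·t_r = 9.3000 × 1.1 = 10.230 m while reacting, then v²/(2a_F) = 86.490 / 8.000 = 10.811 m while braking, for a total of 10.230 + 10.811 = 21.041 m.
Since a_F ≤ a_L and the follower starts braking later, the follower is never slower than the leader, so the closest approach is when both have stopped.
Minimum gap = 21.041 − 8.649 = 12.392 m.

Minimum gap ≈ 12.4 m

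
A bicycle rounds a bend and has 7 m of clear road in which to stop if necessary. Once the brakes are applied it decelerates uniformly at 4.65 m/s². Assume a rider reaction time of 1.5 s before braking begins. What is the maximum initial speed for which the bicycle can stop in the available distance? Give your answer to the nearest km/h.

Stopping distance: v·t_r + v²/(2a) = 7 with t_r = 1.5 s and a = 4.650 m/s².
So v² + 13.950 v − 65.10 = 0.
Positive root: v = −a·t_r + √((a·t_r)² + 2a·d) = −6.975 + √(48.651 + 65.10) = 3.6904 m/s.
3.6904 m/s × 3.6 = 13.285 km/h.

Maximum speed ≈ 13 km/h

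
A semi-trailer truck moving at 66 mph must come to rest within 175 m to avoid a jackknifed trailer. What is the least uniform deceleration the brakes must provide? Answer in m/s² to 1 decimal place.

Required deceleration ≈ 2.5 m/s²

66 mph × 0.44704 = 29.5046 m/s.
v² = 2a·d ⇒ a = v²/(2d) = 29.5046² / (2 × 175.000) = 870.521 / 350.000 = 2.4872 m/s².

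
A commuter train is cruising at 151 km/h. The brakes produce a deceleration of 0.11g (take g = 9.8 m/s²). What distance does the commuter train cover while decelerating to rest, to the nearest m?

Braking distance ≈ 816 m

151 km/h ÷ 3.6 = 41.9444 m/s.
a = 0.11 × 9.8 = 1.078 m/s².
Braking distance = v²/(2a) = 41.9444² / (2 × 1.078) = 1759.333 / 2.156 = 816.017 m.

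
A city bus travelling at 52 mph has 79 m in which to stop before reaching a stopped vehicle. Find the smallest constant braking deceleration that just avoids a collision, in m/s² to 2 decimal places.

52 mph × 0.44704 = 23.2461 m/s.
v² = 2a·d ⇒ a = v²/(2d) = 23.2461² / (2 × 79.000) = 540.381 / 158.000 = 3.4201 m/s².

Required deceleration ≈ 3.42 m/s²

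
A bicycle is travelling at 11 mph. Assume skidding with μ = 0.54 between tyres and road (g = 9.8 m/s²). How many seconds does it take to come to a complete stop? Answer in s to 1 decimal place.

Braking time ≈ 0.9 s

11 mph × 0.44704 = 4.9174 m/s.
a = μg = 0.54 × 9.8 = 5.292 m/s².
Braking time = v/a = 4.9174 / 5.292 = 0.929 s.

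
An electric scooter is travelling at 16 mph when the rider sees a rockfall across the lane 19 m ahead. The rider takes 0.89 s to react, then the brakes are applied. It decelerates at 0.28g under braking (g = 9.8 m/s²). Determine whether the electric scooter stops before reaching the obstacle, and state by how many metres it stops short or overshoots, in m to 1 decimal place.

16 mph × 0.44704 = 7.1526 m/s.
a = 0.28 × 9.8 = 2.744 m/s².
Reaction distance = 7.1526 × 0.89 = 6.366 m.
Braking distance = v²/(2a) = 51.160 / 5.488 = 9.322 m.
Total stopping distance = 6.366 + 9.322 = 15.688 m, vs 19 m available — it stops with 19 − 15.688 = 3.312 m to spare.

Yes — it stops 3.3 m short of the obstacle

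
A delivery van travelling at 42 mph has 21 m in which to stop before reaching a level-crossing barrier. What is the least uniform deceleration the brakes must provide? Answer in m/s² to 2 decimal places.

Required deceleration ≈ 8.39 m/s²

42 mph × 0.44704 = 18.7757 m/s.
v² = 2a·d ⇒ a = v²/(2d) = 18.7757² / (2 × 21.000) = 352.527 / 42.000 = 8.3935 m/s².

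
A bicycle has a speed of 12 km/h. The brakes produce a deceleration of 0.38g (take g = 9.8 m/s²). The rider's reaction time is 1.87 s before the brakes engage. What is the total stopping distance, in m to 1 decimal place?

Total stopping distance ≈ 7.7 m

12 km/h ÷ 3.6 = 3.3333 m/s.
a = 0.38 × 9.8 = 3.724 m/s².
Reaction distance = v·t_r = 3.3333 × 1.87 = 6.233 m.
Braking distance = v²/(2a) = 3.3333² / (2 × 3.724) = 11.111 / 7.448 = 1.492 m.
Total = 6.233 + 1.492 = 7.725 m.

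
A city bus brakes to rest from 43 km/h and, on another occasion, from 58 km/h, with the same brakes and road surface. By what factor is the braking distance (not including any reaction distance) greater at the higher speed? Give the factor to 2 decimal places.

Factor ≈ 1.82

Braking distance d = v²/(2a), so with a fixed, d ∝ v².
Factor = (58/43)² = 1.3488² = 1.8193.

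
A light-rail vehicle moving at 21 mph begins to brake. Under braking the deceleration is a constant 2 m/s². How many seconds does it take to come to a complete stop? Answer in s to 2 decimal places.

21 mph × 0.44704 = 9.3878 m/s.
Braking time = v/a = 9.3878 / 2.000 = 4.694 s.

Braking time ≈ 4.69 s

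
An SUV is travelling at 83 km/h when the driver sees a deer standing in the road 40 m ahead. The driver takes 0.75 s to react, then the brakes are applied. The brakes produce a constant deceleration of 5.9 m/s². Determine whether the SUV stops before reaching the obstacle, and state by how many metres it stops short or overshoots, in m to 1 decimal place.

No — it overshoots by 22.3 m

83 km/h ÷ 3.6 = 23.0556 m/s.
Reaction distance = 23.0556 × 0.75 = 17.292 m.
Braking distance = v²/(2a) = 531.561 / 11.800 = 45.048 m.
Total stopping distance = 17.292 + 45.048 = 62.340 m, vs 40 m available — it cannot stop in time and overshoots by 62.340 − 40 = 22.340 m.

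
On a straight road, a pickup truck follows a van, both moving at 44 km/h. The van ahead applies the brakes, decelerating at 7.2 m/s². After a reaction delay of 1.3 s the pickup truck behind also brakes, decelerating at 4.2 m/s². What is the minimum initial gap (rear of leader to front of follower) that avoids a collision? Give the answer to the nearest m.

44 km/h ÷ 3.6 = 12.2222 m/s.
Leader travels v²/(2a_L) = 149.382 / 14.400 = 10.374 m before stopping.
Follower covers v·t_r = 12.2222 × 1.3 = 15.889 m while reacting, then v²/(2a_F) = 149.382 / 8.400 = 17.784 m while braking, for a total of 15.889 + 17.784 = 33.673 m.
Since a_F ≤ a_L and the follower starts braking later, the follower is never slower than the leader, so the closest approach is when both have stopped.
Minimum gap = 33.673 − 10.374 = 23.299 m.

Minimum gap ≈ 23 m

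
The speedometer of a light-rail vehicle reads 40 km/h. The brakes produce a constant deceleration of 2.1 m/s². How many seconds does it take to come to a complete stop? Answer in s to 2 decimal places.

Braking time ≈ 5.29 s

40 km/h ÷ 3.6 = 11.1111 m/s.
Braking time = v/a = 11.1111 / 2.100 = 5.291 s.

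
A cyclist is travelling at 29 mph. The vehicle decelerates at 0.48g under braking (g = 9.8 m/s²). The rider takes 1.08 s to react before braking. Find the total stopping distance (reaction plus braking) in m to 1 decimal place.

29 mph × 0.44704 = 12.9642 m/s.
a = 0.48 × 9.8 = 4.704 m/s².
Reaction distance = v·t_r = 12.9642 × 1.08 = 14.001 m.
Braking distance = v²/(2a) = 12.9642² / (2 × 4.704) = 168.070 / 9.408 = 17.865 m.
Total = 14.001 + 17.865 = 31.866 m.

Total stopping distance ≈ 31.9 m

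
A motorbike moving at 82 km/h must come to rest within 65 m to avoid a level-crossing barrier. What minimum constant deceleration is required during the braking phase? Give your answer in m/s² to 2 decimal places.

82 km/h ÷ 3.6 = 22.7778 m/s.
v² = 2a·d ⇒ a = v²/(2d) = 22.7778² / (2 × 65.000) = 518.828 / 130.000 = 3.9910 m/s².

Required deceleration ≈ 3.99 m/s²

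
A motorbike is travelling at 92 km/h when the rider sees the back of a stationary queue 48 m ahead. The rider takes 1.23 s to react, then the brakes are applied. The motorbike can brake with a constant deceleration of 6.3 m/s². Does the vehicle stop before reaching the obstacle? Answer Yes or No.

92 km/h ÷ 3.6 = 25.5556 m/s.
Reaction distance = 25.5556 × 1.23 = 31.433 m.
Braking distance = v²/(2a) = 653.089 / 12.600 = 51.832 m.
Total stopping distance = 31.433 + 51.832 = 83.265 m, vs 48 m available — it cannot stop in time and overshoots by 83.265 − 48 = 35.265 m.

No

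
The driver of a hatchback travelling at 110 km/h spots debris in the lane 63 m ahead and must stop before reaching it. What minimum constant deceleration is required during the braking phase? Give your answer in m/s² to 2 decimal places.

Required deceleration ≈ 7.41 m/s²

110 km/h ÷ 3.6 = 30.5556 m/s.
v² = 2a·d ⇒ a = v²/(2d) = 30.5556² / (2 × 63.000) = 933.645 / 126.000 = 7.4099 m/s².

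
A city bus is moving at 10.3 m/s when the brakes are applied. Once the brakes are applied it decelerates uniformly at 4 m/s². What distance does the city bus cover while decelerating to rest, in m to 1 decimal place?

Braking distance = v²/(2a) = 10.3000² / (2 × 4.000) = 106.090 / 8.000 = 13.261 m.

Braking distance ≈ 13.3 m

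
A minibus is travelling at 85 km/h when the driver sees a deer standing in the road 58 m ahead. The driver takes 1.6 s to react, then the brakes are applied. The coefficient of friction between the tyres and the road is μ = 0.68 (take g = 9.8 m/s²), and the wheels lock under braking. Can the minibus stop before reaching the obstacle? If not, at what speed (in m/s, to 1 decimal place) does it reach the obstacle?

85 km/h ÷ 3.6 = 23.6111 m/s.
a = μg = 0.68 × 9.8 = 6.664 m/s².
Reaction distance = 23.6111 × 1.6 = 37.778 m.
Braking distance needed to stop: v²/(2a) = 557.484 / 13.328 = 41.828 m, so total needed = 37.778 + 41.828 = 79.606 m > 58 m — it cannot stop.
Distance remaining when braking begins: 58 − 37.778 = 20.222 m.
v² = v₀² − 2a·d = 557.484 − 2 × 6.664 × 20.222 = 287.965 m²/s².
v = √287.965 = 16.970 m/s.

No — it strikes the obstacle at 17.0 m/s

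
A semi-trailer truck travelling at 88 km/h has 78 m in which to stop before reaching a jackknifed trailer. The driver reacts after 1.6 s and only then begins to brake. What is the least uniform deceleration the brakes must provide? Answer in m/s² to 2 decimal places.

Required deceleration ≈ 7.68 m/s²

88 km/h ÷ 3.6 = 24.4444 m/s.
Distance covered during reaction = 24.4444 × 1.6 = 39.111 m.
Distance available for braking: 78 − 39.111 = 38.889 m.
v² = 2a·d ⇒ a = v²/(2d) = 24.4444² / (2 × 38.889) = 597.529 / 77.778 = 7.6825 m/s².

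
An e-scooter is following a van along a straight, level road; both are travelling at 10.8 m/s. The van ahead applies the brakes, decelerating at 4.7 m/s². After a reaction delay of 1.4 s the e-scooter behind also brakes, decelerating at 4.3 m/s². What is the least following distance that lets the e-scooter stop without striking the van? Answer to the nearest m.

Minimum gap ≈ 16 m

Leader travels v²/(2a_L) = 116.640 / 9.400 = 12.409 m before stopping.
Follower covers v·t_r = 10.8000 × 1.4 = 15.120 m while reacting, then v²/(2a_F) = 116.640 / 8.600 = 13.563 m while braking, for a total of 15.120 + 13.563 = 28.683 m.
Since a_F ≤ a_L and the follower starts braking later, the follower is never slower than the leader, so the closest approach is when both have stopped.
Minimum gap = 28.683 − 12.409 = 16.274 m.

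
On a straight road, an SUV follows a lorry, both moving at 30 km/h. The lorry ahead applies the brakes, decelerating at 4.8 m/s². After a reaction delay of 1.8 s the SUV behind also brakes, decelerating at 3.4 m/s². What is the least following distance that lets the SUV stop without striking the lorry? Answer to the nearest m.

30 km/h ÷ 3.6 = 8.3333 m/s.
Leader travels v²/(2a_L) = 69.444 / 9.600 = 7.234 m before stopping.
Follower covers v·t_r = 8.3333 × 1.8 = 15.000 m while reacting, then v²/(2a_F) = 69.444 / 6.800 = 10.212 m while braking, for a total of 15.000 + 10.212 = 25.212 m.
Since a_F ≤ a_L and the follower starts braking later, the follower is never slower than the leader, so the closest approach is when both have stopped.
Minimum gap = 25.212 − 7.234 = 17.978 m.

Minimum gap ≈ 18 m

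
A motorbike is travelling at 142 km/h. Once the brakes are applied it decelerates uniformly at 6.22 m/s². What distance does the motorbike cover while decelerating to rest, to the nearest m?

142 km/h ÷ 3.6 = 39.4444 m/s.
Braking distance = v²/(2a) = 39.4444² / (2 × 6.220) = 1555.861 / 12.440 = 125.069 m.

Braking distance ≈ 125 m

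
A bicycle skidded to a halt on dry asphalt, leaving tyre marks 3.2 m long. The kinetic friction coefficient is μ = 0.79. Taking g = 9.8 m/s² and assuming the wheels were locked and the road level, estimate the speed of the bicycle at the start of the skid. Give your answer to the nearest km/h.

Deceleration a = μg = 0.79 × 9.8 = 7.742 m/s².
v = √(2a·d) = √(2 × 7.742 × 3.2) = √49.549 = 7.0391 m/s.
= 7.0391 × 3.6 = 25.341 km/h.

Initial speed ≈ 25 km/h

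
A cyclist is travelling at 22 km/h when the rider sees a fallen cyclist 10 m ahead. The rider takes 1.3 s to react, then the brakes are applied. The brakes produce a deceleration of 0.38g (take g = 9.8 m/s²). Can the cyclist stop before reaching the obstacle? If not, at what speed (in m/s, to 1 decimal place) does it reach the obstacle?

22 km/h ÷ 3.6 = 6.1111 m/s.
a = 0.38 × 9.8 = 3.724 m/s².
Reaction distance = 6.1111 × 1.3 = 7.944 m.
Braking distance needed to stop: v²/(2a) = 37.346 / 7.448 = 5.014 m, so total needed = 7.944 + 5.014 = 12.958 m > 10 m — it cannot stop.
Distance remaining when braking begins: 10 − 7.944 = 2.056 m.
v² = v₀² − 2a·d = 37.346 − 2 × 3.724 × 2.056 = 22.033 m²/s².
v = √22.033 = 4.694 m/s.

No — it strikes the obstacle at 4.7 m/s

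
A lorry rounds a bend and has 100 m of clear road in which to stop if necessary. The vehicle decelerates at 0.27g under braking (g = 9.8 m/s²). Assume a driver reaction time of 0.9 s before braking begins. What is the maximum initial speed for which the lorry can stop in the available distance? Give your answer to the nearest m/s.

a = 0.27 × 9.8 = 2.646 m/s².
Stopping distance: v·t_r + v²/(2a) = 100 with t_r = 0.9 s and a = 2.646 m/s².
So v² + 4.763 v − 529.20 = 0.
Positive root: v = −a·t_r + √((a·t_r)² + 2a·d) = −2.381 + √(5.669 + 529.20) = 20.7462 m/s.

Maximum speed ≈ 21 m/s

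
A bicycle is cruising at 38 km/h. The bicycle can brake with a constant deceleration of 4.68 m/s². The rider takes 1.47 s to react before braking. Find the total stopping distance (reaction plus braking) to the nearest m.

38 km/h ÷ 3.6 = 10.5556 m/s.
Reaction distance = v·t_r = 10.5556 × 1.47 = 15.517 m.
Braking distance = v²/(2a) = 10.5556² / (2 × 4.680) = 111.421 / 9.360 = 11.904 m.
Total = 15.517 + 11.904 = 27.421 m.

Total stopping distance ≈ 27 m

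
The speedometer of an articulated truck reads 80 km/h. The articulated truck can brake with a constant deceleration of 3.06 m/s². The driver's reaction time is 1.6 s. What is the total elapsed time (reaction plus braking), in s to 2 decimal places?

80 km/h ÷ 3.6 = 22.2222 m/s.
Braking time = v/a = 22.2222 / 3.060 = 7.262 s.
Total = 1.6 + 7.262 = 8.862 s.

Total time ≈ 8.86 s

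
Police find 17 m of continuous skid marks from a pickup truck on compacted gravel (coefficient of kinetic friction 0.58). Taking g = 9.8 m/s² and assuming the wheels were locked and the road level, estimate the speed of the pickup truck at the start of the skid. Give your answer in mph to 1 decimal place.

Deceleration a = μg = 0.58 × 9.8 = 5.684 m/s².
v = √(2a·d) = √(2 × 5.684 × 17) = √193.256 = 13.9017 m/s.
= 13.9017 ÷ 0.44704 = 31.097 mph.

Initial speed ≈ 31.1 mph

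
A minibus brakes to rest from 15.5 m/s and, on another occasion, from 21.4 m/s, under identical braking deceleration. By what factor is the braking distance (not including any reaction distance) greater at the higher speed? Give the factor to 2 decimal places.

Factor ≈ 1.91

Braking distance d = v²/(2a), so with a fixed, d ∝ v².
Factor = (21.4/15.5)² = 1.3806² = 1.9061.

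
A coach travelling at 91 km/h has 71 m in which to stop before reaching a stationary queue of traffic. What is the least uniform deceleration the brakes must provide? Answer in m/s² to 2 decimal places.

91 km/h ÷ 3.6 = 25.2778 m/s.
v² = 2a·d ⇒ a = v²/(2d) = 25.2778² / (2 × 71.000) = 638.967 / 142.000 = 4.4998 m/s².

Required deceleration ≈ 4.50 m/s²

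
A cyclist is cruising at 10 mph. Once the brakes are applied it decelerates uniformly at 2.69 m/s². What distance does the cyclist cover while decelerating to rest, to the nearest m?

10 mph × 0.44704 = 4.4704 m/s.
Braking distance = v²/(2a) = 4.4704² / (2 × 2.690) = 19.984 / 5.380 = 3.714 m.

Braking distance ≈ 4 m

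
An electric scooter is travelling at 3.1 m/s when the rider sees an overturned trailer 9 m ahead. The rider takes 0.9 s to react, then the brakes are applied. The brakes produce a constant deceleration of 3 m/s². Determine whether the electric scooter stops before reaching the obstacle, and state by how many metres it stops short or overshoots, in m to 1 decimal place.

Reaction distance = 3.1000 × 0.9 = 2.790 m.
Braking distance = v²/(2a) = 9.610 / 6.000 = 1.602 m.
Total stopping distance = 2.790 + 1.602 = 4.392 m, vs 9 m available — it stops with 9 − 4.392 = 4.608 m to spare.

Yes — it stops 4.6 m short of the obstacle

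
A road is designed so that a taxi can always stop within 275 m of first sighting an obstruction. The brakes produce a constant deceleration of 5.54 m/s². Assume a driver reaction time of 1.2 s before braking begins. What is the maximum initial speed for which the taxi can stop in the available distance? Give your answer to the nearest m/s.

Maximum speed ≈ 49 m/s

Stopping distance: v·t_r + v²/(2a) = 275 with t_r = 1.2 s and a = 5.540 m/s².
So v² + 13.296 v − 3047.00 = 0.
Positive root: v = −a·t_r + √((a·t_r)² + 2a·d) = −6.648 + √(44.196 + 3047.00) = 48.9505 m/s.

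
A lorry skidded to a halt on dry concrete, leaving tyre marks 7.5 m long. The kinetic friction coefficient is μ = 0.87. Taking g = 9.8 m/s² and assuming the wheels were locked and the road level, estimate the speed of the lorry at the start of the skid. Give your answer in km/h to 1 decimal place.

Deceleration a = μg = 0.87 × 9.8 = 8.526 m/s².
v = √(2a·d) = √(2 × 8.526 × 7.5) = √127.890 = 11.3088 m/s.
= 11.3088 × 3.6 = 40.712 km/h.

Initial speed ≈ 40.7 km/h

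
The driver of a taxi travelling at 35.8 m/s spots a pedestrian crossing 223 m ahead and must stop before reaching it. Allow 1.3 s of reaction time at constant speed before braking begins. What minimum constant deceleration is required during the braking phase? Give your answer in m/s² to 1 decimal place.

Required deceleration ≈ 3.6 m/s²

Distance covered during reaction = 35.8000 × 1.3 = 46.540 m.
Distance available for braking: 223 − 46.540 = 176.460 m.
v² = 2a·d ⇒ a = v²/(2d) = 35.8000² / (2 × 176.460) = 1281.640 / 352.920 = 3.6315 m/s².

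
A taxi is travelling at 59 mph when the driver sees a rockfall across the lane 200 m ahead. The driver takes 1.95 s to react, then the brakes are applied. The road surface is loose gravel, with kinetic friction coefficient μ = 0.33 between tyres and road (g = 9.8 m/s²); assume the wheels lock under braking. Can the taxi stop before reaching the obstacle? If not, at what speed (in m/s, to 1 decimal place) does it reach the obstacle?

59 mph × 0.44704 = 26.3754 m/s.
a = μg = 0.33 × 9.8 = 3.234 m/s².
Reaction distance = 26.3754 × 1.95 = 51.432 m.
Braking distance = v²/(2a) = 695.662 / 6.468 = 107.554 m.
Total stopping distance = 51.432 + 107.554 = 158.986 m, vs 200 m available — it stops with 200 − 158.986 = 41.014 m to spare.

Yes — it stops about 41.0 m short of the obstacle, so it never reaches it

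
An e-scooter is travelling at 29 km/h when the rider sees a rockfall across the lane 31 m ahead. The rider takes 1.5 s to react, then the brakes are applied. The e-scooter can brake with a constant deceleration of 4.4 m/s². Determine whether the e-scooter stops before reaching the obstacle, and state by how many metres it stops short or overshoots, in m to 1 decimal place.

Yes — it stops 11.5 m short of the obstacle

29 km/h ÷ 3.6 = 8.0556 m/s.
Reaction distance = 8.0556 × 1.5 = 12.083 m.
Braking distance = v²/(2a) = 64.893 / 8.800 = 7.374 m.
Total stopping distance = 12.083 + 7.374 = 19.457 m, vs 31 m available — it stops with 31 − 19.457 = 11.543 m to spare.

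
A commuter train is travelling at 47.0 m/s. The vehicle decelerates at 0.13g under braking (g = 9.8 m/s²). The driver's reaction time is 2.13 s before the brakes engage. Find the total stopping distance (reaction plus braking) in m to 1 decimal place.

Total stopping distance ≈ 967.1 m

a = 0.13 × 9.8 = 1.274 m/s².
Reaction distance = v·t_r = 47.0000 × 2.13 = 100.110 m.
Braking distance = v²/(2a) = 47.0000² / (2 × 1.274) = 2209.000 / 2.548 = 866.954 m.
Total = 100.110 + 866.954 = 967.064 m.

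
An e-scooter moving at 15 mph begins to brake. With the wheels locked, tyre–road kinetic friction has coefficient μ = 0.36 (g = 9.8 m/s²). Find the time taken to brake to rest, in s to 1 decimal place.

15 mph × 0.44704 = 6.7056 m/s.
a = μg = 0.36 × 9.8 = 3.528 m/s².
Braking time = v/a = 6.7056 / 3.528 = 1.901 s.

Braking time ≈ 1.9 s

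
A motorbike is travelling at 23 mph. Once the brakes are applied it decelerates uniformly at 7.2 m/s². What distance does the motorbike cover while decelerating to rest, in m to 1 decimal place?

Braking distance ≈ 7.3 m

23 mph × 0.44704 = 10.2819 m/s.
Braking distance = v²/(2a) = 10.2819² / (2 × 7.200) = 105.717 / 14.400 = 7.341 m.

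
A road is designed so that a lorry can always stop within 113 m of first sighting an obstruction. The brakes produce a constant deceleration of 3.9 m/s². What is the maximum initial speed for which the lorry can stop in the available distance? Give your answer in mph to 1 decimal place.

Maximum speed ≈ 66.4 mph

v²/(2a) = d ⇒ v = √(2 × 3.900 × 113) = √881.40 = 29.6884 m/s.
29.6884 m/s ÷ 0.44704 = 66.411 mph.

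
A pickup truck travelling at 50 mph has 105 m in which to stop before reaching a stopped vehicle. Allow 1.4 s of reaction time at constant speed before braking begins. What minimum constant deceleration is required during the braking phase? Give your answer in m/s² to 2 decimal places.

Required deceleration ≈ 3.39 m/s²

50 mph × 0.44704 = 22.3520 m/s.
Distance covered during reaction = 22.3520 × 1.4 = 31.293 m.
Distance available for braking: 105 − 31.293 = 73.707 m.
v² = 2a·d ⇒ a = v²/(2d) = 22.3520² / (2 × 73.707) = 499.612 / 147.414 = 3.3892 m/s².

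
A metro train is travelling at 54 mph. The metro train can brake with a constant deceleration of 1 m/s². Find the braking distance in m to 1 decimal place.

54 mph × 0.44704 = 24.1402 m/s.
Braking distance = v²/(2a) = 24.1402² / (2 × 1.000) = 582.749 / 2.000 = 291.375 m.

Braking distance ≈ 291.4 m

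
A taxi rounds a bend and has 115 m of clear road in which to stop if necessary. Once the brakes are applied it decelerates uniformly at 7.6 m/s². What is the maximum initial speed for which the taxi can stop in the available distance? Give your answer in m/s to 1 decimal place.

v²/(2a) = d ⇒ v = √(2 × 7.600 × 115) = √1748.00 = 41.8091 m/s.

Maximum speed ≈ 41.8 m/s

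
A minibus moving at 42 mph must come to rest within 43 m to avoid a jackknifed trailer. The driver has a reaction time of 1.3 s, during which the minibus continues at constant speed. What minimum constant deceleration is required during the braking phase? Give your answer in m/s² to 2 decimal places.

Required deceleration ≈ 9.48 m/s²

42 mph × 0.44704 = 18.7757 m/s.
Distance covered during reaction = 18.7757 × 1.3 = 24.408 m.
Distance available for braking: 43 − 24.408 = 18.592 m.
v² = 2a·d ⇒ a = v²/(2d) = 18.7757² / (2 × 18.592) = 352.527 / 37.184 = 9.4806 m/s².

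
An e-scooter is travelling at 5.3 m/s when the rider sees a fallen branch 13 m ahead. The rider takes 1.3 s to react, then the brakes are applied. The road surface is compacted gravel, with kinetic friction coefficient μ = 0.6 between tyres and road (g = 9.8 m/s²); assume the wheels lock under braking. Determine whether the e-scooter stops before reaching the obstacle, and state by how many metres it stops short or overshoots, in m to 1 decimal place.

a = μg = 0.6 × 9.8 = 5.880 m/s².
Reaction distance = 5.3000 × 1.3 = 6.890 m.
Braking distance = v²/(2a) = 28.090 / 11.760 = 2.389 m.
Total stopping distance = 6.890 + 2.389 = 9.279 m, vs 13 m available — it stops with 13 − 9.279 = 3.721 m to spare.

Yes — it stops 3.7 m short of the obstacle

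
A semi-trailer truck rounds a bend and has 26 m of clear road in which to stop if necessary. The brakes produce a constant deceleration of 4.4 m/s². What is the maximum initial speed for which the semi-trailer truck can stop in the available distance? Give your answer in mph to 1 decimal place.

Maximum speed ≈ 33.8 mph

v²/(2a) = d ⇒ v = √(2 × 4.400 × 26) = √228.80 = 15.1261 m/s.
15.1261 m/s ÷ 0.44704 = 33.836 mph.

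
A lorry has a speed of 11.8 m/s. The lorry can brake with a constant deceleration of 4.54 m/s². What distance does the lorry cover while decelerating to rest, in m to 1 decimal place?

Braking distance ≈ 15.3 m

Braking distance = v²/(2a) = 11.8000² / (2 × 4.540) = 139.240 / 9.080 = 15.335 m.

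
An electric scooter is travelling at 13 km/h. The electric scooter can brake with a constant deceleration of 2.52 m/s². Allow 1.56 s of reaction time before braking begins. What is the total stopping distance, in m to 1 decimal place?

Total stopping distance ≈ 8.2 m

13 km/h ÷ 3.6 = 3.6111 m/s.
Reaction distance = v·t_r = 3.6111 × 1.56 = 5.633 m.
Braking distance = v²/(2a) = 3.6111² / (2 × 2.520) = 13.040 / 5.040 = 2.587 m.
Total = 5.633 + 2.587 = 8.220 m.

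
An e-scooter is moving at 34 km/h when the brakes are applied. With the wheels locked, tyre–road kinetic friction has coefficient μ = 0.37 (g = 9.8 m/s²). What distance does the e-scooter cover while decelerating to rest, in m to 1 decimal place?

34 km/h ÷ 3.6 = 9.4444 m/s.
a = μg = 0.37 × 9.8 = 3.626 m/s².
Braking distance = v²/(2a) = 9.4444² / (2 × 3.626) = 89.197 / 7.252 = 12.300 m.

Braking distance ≈ 12.3 m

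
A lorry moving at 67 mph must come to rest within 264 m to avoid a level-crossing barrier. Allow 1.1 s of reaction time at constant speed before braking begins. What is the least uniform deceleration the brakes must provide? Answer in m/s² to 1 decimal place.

Required deceleration ≈ 1.9 m/s²

67 mph × 0.44704 = 29.9517 m/s.
Distance covered during reaction = 29.9517 × 1.1 = 32.947 m.
Distance available for braking: 264 − 32.947 = 231.053 m.
v² = 2a·d ⇒ a = v²/(2d) = 29.9517² / (2 × 231.053) = 897.104 / 462.106 = 1.9413 m/s².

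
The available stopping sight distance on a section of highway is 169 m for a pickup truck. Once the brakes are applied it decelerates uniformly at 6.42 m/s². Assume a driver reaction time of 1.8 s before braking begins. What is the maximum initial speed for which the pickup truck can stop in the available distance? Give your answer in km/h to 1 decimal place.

Maximum speed ≈ 131.2 km/h

Stopping distance: v·t_r + v²/(2a) = 169 with t_r = 1.8 s and a = 6.420 m/s².
So v² + 23.112 v − 2169.96 = 0.
Positive root: v = −a·t_r + √((a·t_r)² + 2a·d) = −11.556 + √(133.541 + 2169.96) = 36.4388 m/s.
36.4388 m/s × 3.6 = 131.180 km/h.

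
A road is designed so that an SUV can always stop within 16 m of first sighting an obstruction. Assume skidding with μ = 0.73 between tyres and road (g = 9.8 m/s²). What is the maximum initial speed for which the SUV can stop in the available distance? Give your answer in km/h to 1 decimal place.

Maximum speed ≈ 54.5 km/h

a = μg = 0.73 × 9.8 = 7.154 m/s².
v²/(2a) = d ⇒ v = √(2 × 7.154 × 16) = √228.93 = 15.1304 m/s.
15.1304 m/s × 3.6 = 54.469 km/h.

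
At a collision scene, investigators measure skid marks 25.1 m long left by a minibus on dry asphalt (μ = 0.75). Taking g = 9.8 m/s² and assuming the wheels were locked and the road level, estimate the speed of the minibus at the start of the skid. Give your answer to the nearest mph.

Deceleration a = μg = 0.75 × 9.8 = 7.350 m/s².
v = √(2a·d) = √(2 × 7.350 × 25.1) = √368.970 = 19.2086 m/s.
= 19.2086 ÷ 0.44704 = 42.968 mph.

Initial speed ≈ 43 mph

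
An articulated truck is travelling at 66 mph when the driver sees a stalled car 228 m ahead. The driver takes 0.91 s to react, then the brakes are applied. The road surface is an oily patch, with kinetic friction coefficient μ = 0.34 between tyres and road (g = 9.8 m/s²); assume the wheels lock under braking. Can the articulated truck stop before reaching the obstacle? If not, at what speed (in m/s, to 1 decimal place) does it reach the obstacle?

Yes — it stops about 70.5 m short of the obstacle, so it never reaches it

66 mph × 0.44704 = 29.5046 m/s.
a = μg = 0.34 × 9.8 = 3.332 m/s².
Reaction distance = 29.5046 × 0.91 = 26.849 m.
Braking distance = v²/(2a) = 870.521 / 6.664 = 130.630 m.
Total stopping distance = 26.849 + 130.630 = 157.479 m, vs 228 m available — it stops with 228 − 157.479 = 70.521 m to spare.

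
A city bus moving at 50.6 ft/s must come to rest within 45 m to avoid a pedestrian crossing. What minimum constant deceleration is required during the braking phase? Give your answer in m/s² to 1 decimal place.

50.6 ft/s × 0.3048 = 15.4229 m/s.
v² = 2a·d ⇒ a = v²/(2d) = 15.4229² / (2 × 45.000) = 237.866 / 90.000 = 2.6430 m/s².

Required deceleration ≈ 2.6 m/s²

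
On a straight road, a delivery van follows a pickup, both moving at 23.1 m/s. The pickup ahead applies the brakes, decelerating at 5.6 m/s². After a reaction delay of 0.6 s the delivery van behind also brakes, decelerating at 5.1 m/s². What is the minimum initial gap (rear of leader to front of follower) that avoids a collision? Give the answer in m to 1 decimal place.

Minimum gap ≈ 18.5 m

Leader travels v²/(2a_L) = 533.610 / 11.200 = 47.644 m before stopping.
Follower covers v·t_r = 23.1000 × 0.6 = 13.860 m while reacting, then v²/(2a_F) = 533.610 / 10.200 = 52.315 m while braking, for a total of 13.860 + 52.315 = 66.175 m.
Since a_F ≤ a_L and the follower starts braking later, the follower is never slower than the leader, so the closest approach is when both have stopped.
Minimum gap = 66.175 − 47.644 = 18.531 m.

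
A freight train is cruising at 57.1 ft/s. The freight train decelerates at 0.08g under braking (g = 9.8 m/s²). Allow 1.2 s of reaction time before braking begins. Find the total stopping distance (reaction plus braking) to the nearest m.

57.1 ft/s × 0.3048 = 17.4041 m/s.
a = 0.08 × 9.8 = 0.784 m/s².
Reaction distance = v·t_r = 17.4041 × 1.2 = 20.885 m.
Braking distance = v²/(2a) = 17.4041² / (2 × 0.784) = 302.903 / 1.568 = 193.178 m.
Total = 20.885 + 193.178 = 214.063 m.

Total stopping distance ≈ 214 m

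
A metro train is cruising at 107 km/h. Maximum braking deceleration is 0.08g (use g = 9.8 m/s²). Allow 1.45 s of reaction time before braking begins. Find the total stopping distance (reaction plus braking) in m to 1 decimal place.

107 km/h ÷ 3.6 = 29.7222 m/s.
a = 0.08 × 9.8 = 0.784 m/s².
Reaction distance = v·t_r = 29.7222 × 1.45 = 43.097 m.
Braking distance = v²/(2a) = 29.7222² / (2 × 0.784) = 883.409 / 1.568 = 563.399 m.
Total = 43.097 + 563.399 = 606.496 m.

Total stopping distance ≈ 606.5 m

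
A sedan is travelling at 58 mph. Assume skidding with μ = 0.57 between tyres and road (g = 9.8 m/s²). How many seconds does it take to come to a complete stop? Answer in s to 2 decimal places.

58 mph × 0.44704 = 25.9283 m/s.
a = μg = 0.57 × 9.8 = 5.586 m/s².
Braking time = v/a = 25.9283 / 5.586 = 4.642 s.

Braking time ≈ 4.64 s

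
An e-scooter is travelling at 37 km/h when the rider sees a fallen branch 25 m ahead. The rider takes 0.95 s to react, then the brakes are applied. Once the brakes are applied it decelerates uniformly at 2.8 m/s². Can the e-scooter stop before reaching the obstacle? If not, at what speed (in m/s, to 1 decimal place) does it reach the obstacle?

No — it strikes the obstacle at 4.5 m/s

37 km/h ÷ 3.6 = 10.2778 m/s.
Reaction distance = 10.2778 × 0.95 = 9.764 m.
Braking distance needed to stop: v²/(2a) = 105.633 / 5.600 = 18.863 m, so total needed = 9.764 + 18.863 = 28.627 m > 25 m — it cannot stop.
Distance remaining when braking begins: 25 − 9.764 = 15.236 m.
v² = v₀² − 2a·d = 105.633 − 2 × 2.800 × 15.236 = 20.311 m²/s².
v = √20.311 = 4.507 m/s.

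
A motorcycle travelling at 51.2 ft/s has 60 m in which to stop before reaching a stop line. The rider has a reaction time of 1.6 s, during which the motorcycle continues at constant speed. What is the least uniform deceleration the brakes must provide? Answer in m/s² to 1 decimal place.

Required deceleration ≈ 3.5 m/s²

51.2 ft/s × 0.3048 = 15.6058 m/s.
Distance covered during reaction = 15.6058 × 1.6 = 24.969 m.
Distance available for braking: 60 − 24.969 = 35.031 m.
v² = 2a·d ⇒ a = v²/(2d) = 15.6058² / (2 × 35.031) = 243.541 / 70.062 = 3.4761 m/s².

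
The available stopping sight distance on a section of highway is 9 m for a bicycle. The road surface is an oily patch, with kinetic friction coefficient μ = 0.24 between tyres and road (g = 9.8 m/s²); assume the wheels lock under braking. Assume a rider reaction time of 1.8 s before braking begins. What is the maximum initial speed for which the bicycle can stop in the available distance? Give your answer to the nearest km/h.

Maximum speed ≈ 13 km/h

a = μg = 0.24 × 9.8 = 2.352 m/s².
Stopping distance: v·t_r + v²/(2a) = 9 with t_r = 1.8 s and a = 2.352 m/s².
So v² + 8.467 v − 42.34 = 0.
Positive root: v = −a·t_r + √((a·t_r)² + 2a·d) = −4.234 + √(17.927 + 42.34) = 3.5292 m/s.
3.5292 m/s × 3.6 = 12.705 km/h.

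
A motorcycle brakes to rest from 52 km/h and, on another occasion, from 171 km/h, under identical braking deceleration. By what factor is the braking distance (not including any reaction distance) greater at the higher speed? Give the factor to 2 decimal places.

Braking distance d = v²/(2a), so with a fixed, d ∝ v².
Factor = (171/52)² = 3.2885² = 10.8142.

Factor ≈ 10.81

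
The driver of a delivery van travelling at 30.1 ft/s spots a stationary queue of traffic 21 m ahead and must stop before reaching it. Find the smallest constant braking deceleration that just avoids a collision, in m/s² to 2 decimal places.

30.1 ft/s × 0.3048 = 9.1745 m/s.
v² = 2a·d ⇒ a = v²/(2d) = 9.1745² / (2 × 21.000) = 84.171 / 42.000 = 2.0041 m/s².

Required deceleration ≈ 2.00 m/s²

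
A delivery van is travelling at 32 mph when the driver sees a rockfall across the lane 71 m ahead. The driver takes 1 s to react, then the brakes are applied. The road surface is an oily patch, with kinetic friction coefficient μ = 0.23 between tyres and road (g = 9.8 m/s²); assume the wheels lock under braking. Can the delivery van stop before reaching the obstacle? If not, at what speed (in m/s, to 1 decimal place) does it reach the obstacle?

Yes — it stops about 11.3 m short of the obstacle, so it never reaches it

32 mph × 0.44704 = 14.3053 m/s.
a = μg = 0.23 × 9.8 = 2.254 m/s².
Reaction distance = 14.3053 × 1 = 14.305 m.
Braking distance = v²/(2a) = 204.642 / 4.508 = 45.395 m.
Total stopping distance = 14.305 + 45.395 = 59.700 m, vs 71 m available — it stops with 71 − 59.700 = 11.300 m to spare.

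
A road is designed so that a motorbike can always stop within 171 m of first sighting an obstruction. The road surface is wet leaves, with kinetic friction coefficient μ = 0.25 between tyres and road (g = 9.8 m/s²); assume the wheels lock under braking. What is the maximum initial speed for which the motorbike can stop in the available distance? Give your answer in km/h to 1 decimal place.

a = μg = 0.25 × 9.8 = 2.450 m/s².
v²/(2a) = d ⇒ v = √(2 × 2.450 × 171) = √837.90 = 28.9465 m/s.
28.9465 m/s × 3.6 = 104.207 km/h.

Maximum speed ≈ 104.2 km/h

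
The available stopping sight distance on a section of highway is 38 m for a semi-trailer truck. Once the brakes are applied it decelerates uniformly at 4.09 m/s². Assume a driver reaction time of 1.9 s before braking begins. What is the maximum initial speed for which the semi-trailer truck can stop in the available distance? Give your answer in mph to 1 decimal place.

Stopping distance: v·t_r + v²/(2a) = 38 with t_r = 1.9 s and a = 4.090 m/s².
So v² + 15.542 v − 310.84 = 0.
Positive root: v = −a·t_r + √((a·t_r)² + 2a·d) = −7.771 + √(60.388 + 310.84) = 11.4963 m/s.
11.4963 m/s ÷ 0.44704 = 25.716 mph.

Maximum speed ≈ 25.7 mph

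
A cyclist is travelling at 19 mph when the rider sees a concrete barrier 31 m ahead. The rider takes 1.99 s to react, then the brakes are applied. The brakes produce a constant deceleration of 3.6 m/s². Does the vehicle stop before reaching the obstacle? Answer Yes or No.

Yes

19 mph × 0.44704 = 8.4938 m/s.
Reaction distance = 8.4938 × 1.99 = 16.903 m.
Braking distance = v²/(2a) = 72.145 / 7.200 = 10.020 m.
Total stopping distance = 16.903 + 10.020 = 26.923 m, vs 31 m available — it stops with 31 − 26.923 = 4.077 m to spare.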